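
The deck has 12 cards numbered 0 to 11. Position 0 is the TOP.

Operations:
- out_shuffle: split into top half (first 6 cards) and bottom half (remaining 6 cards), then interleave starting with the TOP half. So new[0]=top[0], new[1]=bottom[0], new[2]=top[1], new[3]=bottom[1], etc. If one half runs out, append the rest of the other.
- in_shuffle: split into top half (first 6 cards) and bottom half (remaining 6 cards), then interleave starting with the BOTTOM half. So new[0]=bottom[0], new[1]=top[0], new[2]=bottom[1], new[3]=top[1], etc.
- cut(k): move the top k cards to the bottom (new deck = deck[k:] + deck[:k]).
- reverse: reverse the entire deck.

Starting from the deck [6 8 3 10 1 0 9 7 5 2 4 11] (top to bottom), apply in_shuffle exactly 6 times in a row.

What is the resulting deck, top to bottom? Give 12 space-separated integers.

Answer: 11 4 2 5 7 9 0 1 10 3 8 6

Derivation:
After op 1 (in_shuffle): [9 6 7 8 5 3 2 10 4 1 11 0]
After op 2 (in_shuffle): [2 9 10 6 4 7 1 8 11 5 0 3]
After op 3 (in_shuffle): [1 2 8 9 11 10 5 6 0 4 3 7]
After op 4 (in_shuffle): [5 1 6 2 0 8 4 9 3 11 7 10]
After op 5 (in_shuffle): [4 5 9 1 3 6 11 2 7 0 10 8]
After op 6 (in_shuffle): [11 4 2 5 7 9 0 1 10 3 8 6]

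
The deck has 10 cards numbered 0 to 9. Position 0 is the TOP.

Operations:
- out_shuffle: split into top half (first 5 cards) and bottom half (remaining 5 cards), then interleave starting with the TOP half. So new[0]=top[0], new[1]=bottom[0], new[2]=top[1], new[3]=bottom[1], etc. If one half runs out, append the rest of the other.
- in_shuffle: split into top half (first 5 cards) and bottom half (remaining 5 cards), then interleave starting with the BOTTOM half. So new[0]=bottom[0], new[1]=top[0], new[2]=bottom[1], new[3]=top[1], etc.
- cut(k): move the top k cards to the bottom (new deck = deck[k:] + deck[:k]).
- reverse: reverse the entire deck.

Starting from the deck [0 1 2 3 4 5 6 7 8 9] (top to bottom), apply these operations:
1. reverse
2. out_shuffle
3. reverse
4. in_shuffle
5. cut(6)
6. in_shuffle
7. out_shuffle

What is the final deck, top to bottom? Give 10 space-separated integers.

After op 1 (reverse): [9 8 7 6 5 4 3 2 1 0]
After op 2 (out_shuffle): [9 4 8 3 7 2 6 1 5 0]
After op 3 (reverse): [0 5 1 6 2 7 3 8 4 9]
After op 4 (in_shuffle): [7 0 3 5 8 1 4 6 9 2]
After op 5 (cut(6)): [4 6 9 2 7 0 3 5 8 1]
After op 6 (in_shuffle): [0 4 3 6 5 9 8 2 1 7]
After op 7 (out_shuffle): [0 9 4 8 3 2 6 1 5 7]

Answer: 0 9 4 8 3 2 6 1 5 7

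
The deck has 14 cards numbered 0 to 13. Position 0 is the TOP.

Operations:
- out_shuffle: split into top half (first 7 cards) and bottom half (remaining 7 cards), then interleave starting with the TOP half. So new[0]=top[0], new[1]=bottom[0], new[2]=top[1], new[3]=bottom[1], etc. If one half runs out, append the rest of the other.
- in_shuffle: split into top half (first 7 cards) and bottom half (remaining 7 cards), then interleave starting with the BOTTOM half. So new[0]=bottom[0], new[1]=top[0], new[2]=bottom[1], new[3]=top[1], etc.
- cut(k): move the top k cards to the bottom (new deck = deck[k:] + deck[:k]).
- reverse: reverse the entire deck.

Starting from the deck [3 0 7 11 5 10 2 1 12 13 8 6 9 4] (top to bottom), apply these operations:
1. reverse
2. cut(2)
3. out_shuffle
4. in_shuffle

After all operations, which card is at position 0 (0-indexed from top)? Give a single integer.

After op 1 (reverse): [4 9 6 8 13 12 1 2 10 5 11 7 0 3]
After op 2 (cut(2)): [6 8 13 12 1 2 10 5 11 7 0 3 4 9]
After op 3 (out_shuffle): [6 5 8 11 13 7 12 0 1 3 2 4 10 9]
After op 4 (in_shuffle): [0 6 1 5 3 8 2 11 4 13 10 7 9 12]
Position 0: card 0.

Answer: 0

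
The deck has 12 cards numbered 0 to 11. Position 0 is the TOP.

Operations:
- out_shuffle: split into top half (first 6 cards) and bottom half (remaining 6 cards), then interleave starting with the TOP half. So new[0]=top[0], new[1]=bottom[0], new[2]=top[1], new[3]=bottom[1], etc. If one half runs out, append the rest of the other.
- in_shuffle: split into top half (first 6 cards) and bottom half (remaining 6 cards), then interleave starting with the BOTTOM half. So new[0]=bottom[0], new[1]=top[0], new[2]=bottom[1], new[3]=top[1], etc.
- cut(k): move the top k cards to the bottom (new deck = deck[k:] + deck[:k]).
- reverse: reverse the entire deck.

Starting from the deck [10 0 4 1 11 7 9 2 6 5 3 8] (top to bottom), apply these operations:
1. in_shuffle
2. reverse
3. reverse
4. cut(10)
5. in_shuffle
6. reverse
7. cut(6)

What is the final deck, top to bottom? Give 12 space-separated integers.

After op 1 (in_shuffle): [9 10 2 0 6 4 5 1 3 11 8 7]
After op 2 (reverse): [7 8 11 3 1 5 4 6 0 2 10 9]
After op 3 (reverse): [9 10 2 0 6 4 5 1 3 11 8 7]
After op 4 (cut(10)): [8 7 9 10 2 0 6 4 5 1 3 11]
After op 5 (in_shuffle): [6 8 4 7 5 9 1 10 3 2 11 0]
After op 6 (reverse): [0 11 2 3 10 1 9 5 7 4 8 6]
After op 7 (cut(6)): [9 5 7 4 8 6 0 11 2 3 10 1]

Answer: 9 5 7 4 8 6 0 11 2 3 10 1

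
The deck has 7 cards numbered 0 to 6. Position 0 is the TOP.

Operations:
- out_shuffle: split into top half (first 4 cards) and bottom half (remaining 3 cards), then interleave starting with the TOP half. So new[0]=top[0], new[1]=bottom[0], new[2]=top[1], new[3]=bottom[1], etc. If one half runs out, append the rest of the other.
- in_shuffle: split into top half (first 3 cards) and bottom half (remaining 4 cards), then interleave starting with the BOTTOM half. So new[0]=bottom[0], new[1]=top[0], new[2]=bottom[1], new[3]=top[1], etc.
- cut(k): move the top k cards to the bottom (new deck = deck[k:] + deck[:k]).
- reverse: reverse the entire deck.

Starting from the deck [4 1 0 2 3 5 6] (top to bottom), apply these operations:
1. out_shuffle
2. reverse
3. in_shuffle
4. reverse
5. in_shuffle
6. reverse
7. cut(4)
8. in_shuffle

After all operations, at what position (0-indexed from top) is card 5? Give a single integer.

Answer: 0

Derivation:
After op 1 (out_shuffle): [4 3 1 5 0 6 2]
After op 2 (reverse): [2 6 0 5 1 3 4]
After op 3 (in_shuffle): [5 2 1 6 3 0 4]
After op 4 (reverse): [4 0 3 6 1 2 5]
After op 5 (in_shuffle): [6 4 1 0 2 3 5]
After op 6 (reverse): [5 3 2 0 1 4 6]
After op 7 (cut(4)): [1 4 6 5 3 2 0]
After op 8 (in_shuffle): [5 1 3 4 2 6 0]
Card 5 is at position 0.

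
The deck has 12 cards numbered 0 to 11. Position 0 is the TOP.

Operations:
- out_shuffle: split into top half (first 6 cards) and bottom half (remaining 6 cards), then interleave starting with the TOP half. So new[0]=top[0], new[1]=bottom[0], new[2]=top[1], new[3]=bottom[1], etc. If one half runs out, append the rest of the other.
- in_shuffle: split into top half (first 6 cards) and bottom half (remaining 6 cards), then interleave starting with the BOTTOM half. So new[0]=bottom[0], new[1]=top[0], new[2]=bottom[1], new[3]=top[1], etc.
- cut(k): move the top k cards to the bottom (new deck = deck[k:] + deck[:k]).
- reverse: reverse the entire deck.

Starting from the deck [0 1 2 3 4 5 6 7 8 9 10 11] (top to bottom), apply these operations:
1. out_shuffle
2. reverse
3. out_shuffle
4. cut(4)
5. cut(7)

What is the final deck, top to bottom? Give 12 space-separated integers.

After op 1 (out_shuffle): [0 6 1 7 2 8 3 9 4 10 5 11]
After op 2 (reverse): [11 5 10 4 9 3 8 2 7 1 6 0]
After op 3 (out_shuffle): [11 8 5 2 10 7 4 1 9 6 3 0]
After op 4 (cut(4)): [10 7 4 1 9 6 3 0 11 8 5 2]
After op 5 (cut(7)): [0 11 8 5 2 10 7 4 1 9 6 3]

Answer: 0 11 8 5 2 10 7 4 1 9 6 3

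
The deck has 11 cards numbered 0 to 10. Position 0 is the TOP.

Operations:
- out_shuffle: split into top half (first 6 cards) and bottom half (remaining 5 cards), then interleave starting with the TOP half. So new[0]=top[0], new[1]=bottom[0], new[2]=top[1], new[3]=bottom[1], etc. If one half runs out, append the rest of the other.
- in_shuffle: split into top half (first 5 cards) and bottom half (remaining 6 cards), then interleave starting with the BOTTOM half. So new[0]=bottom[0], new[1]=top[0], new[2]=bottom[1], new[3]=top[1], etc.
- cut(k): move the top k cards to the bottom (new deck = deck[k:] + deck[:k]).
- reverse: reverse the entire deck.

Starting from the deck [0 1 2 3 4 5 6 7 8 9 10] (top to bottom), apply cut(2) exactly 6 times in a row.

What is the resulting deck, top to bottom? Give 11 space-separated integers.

Answer: 1 2 3 4 5 6 7 8 9 10 0

Derivation:
After op 1 (cut(2)): [2 3 4 5 6 7 8 9 10 0 1]
After op 2 (cut(2)): [4 5 6 7 8 9 10 0 1 2 3]
After op 3 (cut(2)): [6 7 8 9 10 0 1 2 3 4 5]
After op 4 (cut(2)): [8 9 10 0 1 2 3 4 5 6 7]
After op 5 (cut(2)): [10 0 1 2 3 4 5 6 7 8 9]
After op 6 (cut(2)): [1 2 3 4 5 6 7 8 9 10 0]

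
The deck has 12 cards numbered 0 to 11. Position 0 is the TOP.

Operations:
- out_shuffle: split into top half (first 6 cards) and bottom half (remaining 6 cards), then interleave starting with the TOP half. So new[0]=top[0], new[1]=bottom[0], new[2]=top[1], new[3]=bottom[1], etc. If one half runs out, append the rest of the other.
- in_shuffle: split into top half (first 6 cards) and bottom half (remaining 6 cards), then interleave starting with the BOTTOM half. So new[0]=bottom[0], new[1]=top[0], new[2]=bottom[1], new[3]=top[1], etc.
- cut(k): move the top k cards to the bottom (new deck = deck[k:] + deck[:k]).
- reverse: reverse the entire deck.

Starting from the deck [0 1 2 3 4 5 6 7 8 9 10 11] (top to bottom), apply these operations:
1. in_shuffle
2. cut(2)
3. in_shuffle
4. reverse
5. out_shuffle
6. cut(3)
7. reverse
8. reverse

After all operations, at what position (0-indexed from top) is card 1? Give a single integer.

Answer: 2

Derivation:
After op 1 (in_shuffle): [6 0 7 1 8 2 9 3 10 4 11 5]
After op 2 (cut(2)): [7 1 8 2 9 3 10 4 11 5 6 0]
After op 3 (in_shuffle): [10 7 4 1 11 8 5 2 6 9 0 3]
After op 4 (reverse): [3 0 9 6 2 5 8 11 1 4 7 10]
After op 5 (out_shuffle): [3 8 0 11 9 1 6 4 2 7 5 10]
After op 6 (cut(3)): [11 9 1 6 4 2 7 5 10 3 8 0]
After op 7 (reverse): [0 8 3 10 5 7 2 4 6 1 9 11]
After op 8 (reverse): [11 9 1 6 4 2 7 5 10 3 8 0]
Card 1 is at position 2.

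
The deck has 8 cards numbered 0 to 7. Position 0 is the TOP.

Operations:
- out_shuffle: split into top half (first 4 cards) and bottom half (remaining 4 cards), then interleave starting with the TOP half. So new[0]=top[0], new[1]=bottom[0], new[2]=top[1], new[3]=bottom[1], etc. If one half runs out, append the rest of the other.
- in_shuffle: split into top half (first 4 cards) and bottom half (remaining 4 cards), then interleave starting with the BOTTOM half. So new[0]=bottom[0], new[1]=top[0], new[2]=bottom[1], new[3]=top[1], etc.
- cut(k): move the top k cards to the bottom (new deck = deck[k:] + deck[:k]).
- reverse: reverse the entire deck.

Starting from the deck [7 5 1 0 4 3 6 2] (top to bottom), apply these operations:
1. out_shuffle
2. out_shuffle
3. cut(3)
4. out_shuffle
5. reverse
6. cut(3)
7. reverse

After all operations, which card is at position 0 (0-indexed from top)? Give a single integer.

After op 1 (out_shuffle): [7 4 5 3 1 6 0 2]
After op 2 (out_shuffle): [7 1 4 6 5 0 3 2]
After op 3 (cut(3)): [6 5 0 3 2 7 1 4]
After op 4 (out_shuffle): [6 2 5 7 0 1 3 4]
After op 5 (reverse): [4 3 1 0 7 5 2 6]
After op 6 (cut(3)): [0 7 5 2 6 4 3 1]
After op 7 (reverse): [1 3 4 6 2 5 7 0]
Position 0: card 1.

Answer: 1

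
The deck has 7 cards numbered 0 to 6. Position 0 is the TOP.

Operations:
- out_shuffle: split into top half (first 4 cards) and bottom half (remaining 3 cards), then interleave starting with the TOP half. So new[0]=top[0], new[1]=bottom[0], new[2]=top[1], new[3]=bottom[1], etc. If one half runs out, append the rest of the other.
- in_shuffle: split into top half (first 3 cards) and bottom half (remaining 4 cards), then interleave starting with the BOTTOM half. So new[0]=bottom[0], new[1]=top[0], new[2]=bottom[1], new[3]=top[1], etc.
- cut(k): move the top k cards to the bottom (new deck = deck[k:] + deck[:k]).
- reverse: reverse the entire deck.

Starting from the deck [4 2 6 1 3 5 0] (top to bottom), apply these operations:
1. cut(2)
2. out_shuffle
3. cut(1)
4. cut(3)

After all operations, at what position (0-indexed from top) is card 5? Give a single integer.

After op 1 (cut(2)): [6 1 3 5 0 4 2]
After op 2 (out_shuffle): [6 0 1 4 3 2 5]
After op 3 (cut(1)): [0 1 4 3 2 5 6]
After op 4 (cut(3)): [3 2 5 6 0 1 4]
Card 5 is at position 2.

Answer: 2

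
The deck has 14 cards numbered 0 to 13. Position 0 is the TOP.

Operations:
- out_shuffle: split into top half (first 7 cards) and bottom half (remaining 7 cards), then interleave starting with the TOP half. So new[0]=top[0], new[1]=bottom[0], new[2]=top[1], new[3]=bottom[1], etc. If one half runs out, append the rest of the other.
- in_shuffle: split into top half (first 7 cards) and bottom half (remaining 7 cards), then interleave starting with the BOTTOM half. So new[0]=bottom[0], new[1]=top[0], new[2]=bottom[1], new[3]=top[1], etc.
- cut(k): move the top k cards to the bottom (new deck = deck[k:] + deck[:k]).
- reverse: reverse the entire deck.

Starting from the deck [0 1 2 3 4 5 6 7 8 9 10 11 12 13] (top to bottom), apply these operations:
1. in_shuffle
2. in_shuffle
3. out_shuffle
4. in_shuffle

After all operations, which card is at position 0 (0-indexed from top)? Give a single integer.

After op 1 (in_shuffle): [7 0 8 1 9 2 10 3 11 4 12 5 13 6]
After op 2 (in_shuffle): [3 7 11 0 4 8 12 1 5 9 13 2 6 10]
After op 3 (out_shuffle): [3 1 7 5 11 9 0 13 4 2 8 6 12 10]
After op 4 (in_shuffle): [13 3 4 1 2 7 8 5 6 11 12 9 10 0]
Position 0: card 13.

Answer: 13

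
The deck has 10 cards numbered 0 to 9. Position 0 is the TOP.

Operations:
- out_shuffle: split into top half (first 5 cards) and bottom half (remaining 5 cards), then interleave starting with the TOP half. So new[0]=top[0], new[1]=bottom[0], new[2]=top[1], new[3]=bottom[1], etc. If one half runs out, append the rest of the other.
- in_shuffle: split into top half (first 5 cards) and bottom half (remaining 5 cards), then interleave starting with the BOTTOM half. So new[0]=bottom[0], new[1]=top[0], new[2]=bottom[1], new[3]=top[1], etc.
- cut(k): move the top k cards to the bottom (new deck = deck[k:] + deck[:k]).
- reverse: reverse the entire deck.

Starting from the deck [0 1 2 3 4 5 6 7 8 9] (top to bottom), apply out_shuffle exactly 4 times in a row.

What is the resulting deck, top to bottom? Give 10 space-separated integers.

Answer: 0 4 8 3 7 2 6 1 5 9

Derivation:
After op 1 (out_shuffle): [0 5 1 6 2 7 3 8 4 9]
After op 2 (out_shuffle): [0 7 5 3 1 8 6 4 2 9]
After op 3 (out_shuffle): [0 8 7 6 5 4 3 2 1 9]
After op 4 (out_shuffle): [0 4 8 3 7 2 6 1 5 9]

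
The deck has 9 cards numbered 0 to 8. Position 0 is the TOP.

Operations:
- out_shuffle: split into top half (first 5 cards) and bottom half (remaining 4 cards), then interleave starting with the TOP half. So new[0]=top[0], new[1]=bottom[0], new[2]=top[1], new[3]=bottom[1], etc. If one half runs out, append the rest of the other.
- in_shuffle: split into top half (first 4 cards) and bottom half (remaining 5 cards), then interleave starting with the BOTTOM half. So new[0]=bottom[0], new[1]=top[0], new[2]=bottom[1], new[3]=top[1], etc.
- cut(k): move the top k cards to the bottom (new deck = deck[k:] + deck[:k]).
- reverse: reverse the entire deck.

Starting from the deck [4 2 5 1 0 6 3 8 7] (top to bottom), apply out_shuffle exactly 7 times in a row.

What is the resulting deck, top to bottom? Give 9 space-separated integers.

After op 1 (out_shuffle): [4 6 2 3 5 8 1 7 0]
After op 2 (out_shuffle): [4 8 6 1 2 7 3 0 5]
After op 3 (out_shuffle): [4 7 8 3 6 0 1 5 2]
After op 4 (out_shuffle): [4 0 7 1 8 5 3 2 6]
After op 5 (out_shuffle): [4 5 0 3 7 2 1 6 8]
After op 6 (out_shuffle): [4 2 5 1 0 6 3 8 7]
After op 7 (out_shuffle): [4 6 2 3 5 8 1 7 0]

Answer: 4 6 2 3 5 8 1 7 0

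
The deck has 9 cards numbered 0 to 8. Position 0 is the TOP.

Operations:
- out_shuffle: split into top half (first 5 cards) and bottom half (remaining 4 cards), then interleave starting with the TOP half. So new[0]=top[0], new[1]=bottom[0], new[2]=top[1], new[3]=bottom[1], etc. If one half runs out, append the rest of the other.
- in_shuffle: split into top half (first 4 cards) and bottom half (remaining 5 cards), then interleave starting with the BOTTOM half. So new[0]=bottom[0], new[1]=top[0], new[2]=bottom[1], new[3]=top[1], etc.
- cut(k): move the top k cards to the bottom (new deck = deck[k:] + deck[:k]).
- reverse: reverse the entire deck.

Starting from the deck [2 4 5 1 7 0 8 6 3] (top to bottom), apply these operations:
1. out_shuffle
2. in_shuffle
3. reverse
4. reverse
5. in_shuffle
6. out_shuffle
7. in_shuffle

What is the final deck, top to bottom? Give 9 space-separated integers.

Answer: 4 1 0 6 2 5 7 8 3

Derivation:
After op 1 (out_shuffle): [2 0 4 8 5 6 1 3 7]
After op 2 (in_shuffle): [5 2 6 0 1 4 3 8 7]
After op 3 (reverse): [7 8 3 4 1 0 6 2 5]
After op 4 (reverse): [5 2 6 0 1 4 3 8 7]
After op 5 (in_shuffle): [1 5 4 2 3 6 8 0 7]
After op 6 (out_shuffle): [1 6 5 8 4 0 2 7 3]
After op 7 (in_shuffle): [4 1 0 6 2 5 7 8 3]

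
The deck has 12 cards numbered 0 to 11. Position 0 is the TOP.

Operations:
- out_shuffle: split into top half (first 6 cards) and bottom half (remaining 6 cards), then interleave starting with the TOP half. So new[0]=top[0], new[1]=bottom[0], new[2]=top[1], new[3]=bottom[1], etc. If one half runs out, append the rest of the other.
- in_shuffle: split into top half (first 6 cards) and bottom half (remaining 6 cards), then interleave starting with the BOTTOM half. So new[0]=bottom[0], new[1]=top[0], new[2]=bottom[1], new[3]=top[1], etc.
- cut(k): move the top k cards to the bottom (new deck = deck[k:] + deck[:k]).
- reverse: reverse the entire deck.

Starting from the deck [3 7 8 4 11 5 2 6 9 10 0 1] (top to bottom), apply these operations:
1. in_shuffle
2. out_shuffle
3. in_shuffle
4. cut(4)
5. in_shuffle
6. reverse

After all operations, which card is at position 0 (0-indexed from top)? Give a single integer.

Answer: 6

Derivation:
After op 1 (in_shuffle): [2 3 6 7 9 8 10 4 0 11 1 5]
After op 2 (out_shuffle): [2 10 3 4 6 0 7 11 9 1 8 5]
After op 3 (in_shuffle): [7 2 11 10 9 3 1 4 8 6 5 0]
After op 4 (cut(4)): [9 3 1 4 8 6 5 0 7 2 11 10]
After op 5 (in_shuffle): [5 9 0 3 7 1 2 4 11 8 10 6]
After op 6 (reverse): [6 10 8 11 4 2 1 7 3 0 9 5]
Position 0: card 6.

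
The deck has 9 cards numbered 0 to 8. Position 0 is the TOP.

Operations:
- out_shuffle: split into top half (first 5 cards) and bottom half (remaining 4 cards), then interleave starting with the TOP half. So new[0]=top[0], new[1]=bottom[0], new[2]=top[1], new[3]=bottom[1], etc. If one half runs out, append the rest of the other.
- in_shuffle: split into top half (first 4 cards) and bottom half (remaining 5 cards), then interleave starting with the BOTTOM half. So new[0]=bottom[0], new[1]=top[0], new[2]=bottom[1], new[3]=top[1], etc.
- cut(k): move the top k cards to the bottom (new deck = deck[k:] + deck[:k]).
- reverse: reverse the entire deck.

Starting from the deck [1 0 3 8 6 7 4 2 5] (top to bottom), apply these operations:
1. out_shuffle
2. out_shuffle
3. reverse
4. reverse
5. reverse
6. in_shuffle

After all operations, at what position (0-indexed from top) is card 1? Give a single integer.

After op 1 (out_shuffle): [1 7 0 4 3 2 8 5 6]
After op 2 (out_shuffle): [1 2 7 8 0 5 4 6 3]
After op 3 (reverse): [3 6 4 5 0 8 7 2 1]
After op 4 (reverse): [1 2 7 8 0 5 4 6 3]
After op 5 (reverse): [3 6 4 5 0 8 7 2 1]
After op 6 (in_shuffle): [0 3 8 6 7 4 2 5 1]
Card 1 is at position 8.

Answer: 8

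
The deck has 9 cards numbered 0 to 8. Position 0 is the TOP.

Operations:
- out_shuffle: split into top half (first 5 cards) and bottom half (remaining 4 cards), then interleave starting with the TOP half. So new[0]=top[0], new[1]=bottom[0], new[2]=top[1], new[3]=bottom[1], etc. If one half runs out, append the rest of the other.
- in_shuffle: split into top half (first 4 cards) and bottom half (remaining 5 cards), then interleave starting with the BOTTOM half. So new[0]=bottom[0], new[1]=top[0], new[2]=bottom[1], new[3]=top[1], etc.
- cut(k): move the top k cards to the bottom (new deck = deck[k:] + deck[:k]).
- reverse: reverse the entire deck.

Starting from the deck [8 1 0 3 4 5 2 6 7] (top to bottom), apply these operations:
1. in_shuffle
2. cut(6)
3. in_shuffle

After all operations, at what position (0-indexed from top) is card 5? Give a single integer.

Answer: 2

Derivation:
After op 1 (in_shuffle): [4 8 5 1 2 0 6 3 7]
After op 2 (cut(6)): [6 3 7 4 8 5 1 2 0]
After op 3 (in_shuffle): [8 6 5 3 1 7 2 4 0]
Card 5 is at position 2.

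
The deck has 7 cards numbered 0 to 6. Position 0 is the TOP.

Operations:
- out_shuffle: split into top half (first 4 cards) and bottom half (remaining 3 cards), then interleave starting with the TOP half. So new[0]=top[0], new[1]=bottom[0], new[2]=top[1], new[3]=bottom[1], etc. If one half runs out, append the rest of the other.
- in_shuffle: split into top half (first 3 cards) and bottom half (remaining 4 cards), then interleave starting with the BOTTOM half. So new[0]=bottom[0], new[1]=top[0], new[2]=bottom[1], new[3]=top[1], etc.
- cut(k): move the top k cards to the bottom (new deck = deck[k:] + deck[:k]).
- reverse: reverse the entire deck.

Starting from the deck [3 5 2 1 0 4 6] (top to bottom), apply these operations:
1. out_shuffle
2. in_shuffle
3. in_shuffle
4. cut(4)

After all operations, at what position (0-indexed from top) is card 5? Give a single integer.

Answer: 0

Derivation:
After op 1 (out_shuffle): [3 0 5 4 2 6 1]
After op 2 (in_shuffle): [4 3 2 0 6 5 1]
After op 3 (in_shuffle): [0 4 6 3 5 2 1]
After op 4 (cut(4)): [5 2 1 0 4 6 3]
Card 5 is at position 0.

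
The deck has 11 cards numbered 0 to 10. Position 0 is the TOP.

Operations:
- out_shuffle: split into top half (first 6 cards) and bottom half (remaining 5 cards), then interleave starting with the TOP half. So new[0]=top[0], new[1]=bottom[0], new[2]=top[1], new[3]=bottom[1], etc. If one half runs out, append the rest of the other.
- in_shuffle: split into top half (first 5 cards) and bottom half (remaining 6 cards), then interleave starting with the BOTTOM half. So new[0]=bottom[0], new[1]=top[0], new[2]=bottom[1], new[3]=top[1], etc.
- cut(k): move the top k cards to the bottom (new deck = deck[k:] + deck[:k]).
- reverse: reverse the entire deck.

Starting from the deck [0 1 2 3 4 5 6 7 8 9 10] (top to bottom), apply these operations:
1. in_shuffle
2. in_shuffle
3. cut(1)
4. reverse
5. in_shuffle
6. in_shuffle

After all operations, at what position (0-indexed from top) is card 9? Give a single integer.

After op 1 (in_shuffle): [5 0 6 1 7 2 8 3 9 4 10]
After op 2 (in_shuffle): [2 5 8 0 3 6 9 1 4 7 10]
After op 3 (cut(1)): [5 8 0 3 6 9 1 4 7 10 2]
After op 4 (reverse): [2 10 7 4 1 9 6 3 0 8 5]
After op 5 (in_shuffle): [9 2 6 10 3 7 0 4 8 1 5]
After op 6 (in_shuffle): [7 9 0 2 4 6 8 10 1 3 5]
Card 9 is at position 1.

Answer: 1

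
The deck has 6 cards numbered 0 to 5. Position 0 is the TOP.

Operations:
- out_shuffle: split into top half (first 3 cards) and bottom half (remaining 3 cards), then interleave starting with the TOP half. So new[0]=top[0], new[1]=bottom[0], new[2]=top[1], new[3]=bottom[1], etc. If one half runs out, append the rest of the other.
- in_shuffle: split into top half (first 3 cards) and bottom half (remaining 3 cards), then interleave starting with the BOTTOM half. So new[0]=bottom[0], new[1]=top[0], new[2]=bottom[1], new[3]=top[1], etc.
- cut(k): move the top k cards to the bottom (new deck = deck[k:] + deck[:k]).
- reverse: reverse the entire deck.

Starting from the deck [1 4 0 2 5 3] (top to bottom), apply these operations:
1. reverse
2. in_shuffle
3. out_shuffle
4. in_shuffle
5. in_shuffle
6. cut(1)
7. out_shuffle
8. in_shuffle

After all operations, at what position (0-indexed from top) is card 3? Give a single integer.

After op 1 (reverse): [3 5 2 0 4 1]
After op 2 (in_shuffle): [0 3 4 5 1 2]
After op 3 (out_shuffle): [0 5 3 1 4 2]
After op 4 (in_shuffle): [1 0 4 5 2 3]
After op 5 (in_shuffle): [5 1 2 0 3 4]
After op 6 (cut(1)): [1 2 0 3 4 5]
After op 7 (out_shuffle): [1 3 2 4 0 5]
After op 8 (in_shuffle): [4 1 0 3 5 2]
Card 3 is at position 3.

Answer: 3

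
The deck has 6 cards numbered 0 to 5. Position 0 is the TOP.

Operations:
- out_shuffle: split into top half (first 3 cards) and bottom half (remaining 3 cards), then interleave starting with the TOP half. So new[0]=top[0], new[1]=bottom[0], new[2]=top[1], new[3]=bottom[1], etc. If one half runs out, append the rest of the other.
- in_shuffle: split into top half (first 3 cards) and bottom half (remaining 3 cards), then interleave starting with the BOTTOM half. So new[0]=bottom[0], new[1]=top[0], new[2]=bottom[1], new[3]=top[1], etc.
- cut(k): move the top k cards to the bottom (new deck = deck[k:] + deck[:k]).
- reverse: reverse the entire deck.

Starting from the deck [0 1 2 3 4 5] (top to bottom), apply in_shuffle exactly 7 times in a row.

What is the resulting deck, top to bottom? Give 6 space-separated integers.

After op 1 (in_shuffle): [3 0 4 1 5 2]
After op 2 (in_shuffle): [1 3 5 0 2 4]
After op 3 (in_shuffle): [0 1 2 3 4 5]
After op 4 (in_shuffle): [3 0 4 1 5 2]
After op 5 (in_shuffle): [1 3 5 0 2 4]
After op 6 (in_shuffle): [0 1 2 3 4 5]
After op 7 (in_shuffle): [3 0 4 1 5 2]

Answer: 3 0 4 1 5 2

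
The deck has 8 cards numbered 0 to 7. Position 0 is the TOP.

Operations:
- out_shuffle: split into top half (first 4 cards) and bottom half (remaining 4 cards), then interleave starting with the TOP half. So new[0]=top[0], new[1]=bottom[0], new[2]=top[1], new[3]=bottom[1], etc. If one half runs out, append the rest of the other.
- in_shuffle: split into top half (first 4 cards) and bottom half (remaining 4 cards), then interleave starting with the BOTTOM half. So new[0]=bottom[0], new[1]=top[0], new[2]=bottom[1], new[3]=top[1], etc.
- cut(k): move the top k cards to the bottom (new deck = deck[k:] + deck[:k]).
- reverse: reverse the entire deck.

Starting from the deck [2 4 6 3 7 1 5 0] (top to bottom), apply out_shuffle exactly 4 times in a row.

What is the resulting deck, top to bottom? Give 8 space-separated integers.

Answer: 2 7 4 1 6 5 3 0

Derivation:
After op 1 (out_shuffle): [2 7 4 1 6 5 3 0]
After op 2 (out_shuffle): [2 6 7 5 4 3 1 0]
After op 3 (out_shuffle): [2 4 6 3 7 1 5 0]
After op 4 (out_shuffle): [2 7 4 1 6 5 3 0]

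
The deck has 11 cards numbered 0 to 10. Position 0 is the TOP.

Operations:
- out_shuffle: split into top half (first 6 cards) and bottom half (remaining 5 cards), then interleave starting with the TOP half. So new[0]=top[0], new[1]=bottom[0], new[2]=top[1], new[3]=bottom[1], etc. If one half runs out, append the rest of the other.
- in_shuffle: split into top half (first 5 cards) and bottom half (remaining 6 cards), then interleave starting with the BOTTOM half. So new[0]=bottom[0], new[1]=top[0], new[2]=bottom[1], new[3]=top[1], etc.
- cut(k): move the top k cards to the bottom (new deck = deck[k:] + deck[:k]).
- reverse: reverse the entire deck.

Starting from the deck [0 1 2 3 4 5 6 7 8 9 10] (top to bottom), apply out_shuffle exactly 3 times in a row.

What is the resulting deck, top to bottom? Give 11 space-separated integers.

After op 1 (out_shuffle): [0 6 1 7 2 8 3 9 4 10 5]
After op 2 (out_shuffle): [0 3 6 9 1 4 7 10 2 5 8]
After op 3 (out_shuffle): [0 7 3 10 6 2 9 5 1 8 4]

Answer: 0 7 3 10 6 2 9 5 1 8 4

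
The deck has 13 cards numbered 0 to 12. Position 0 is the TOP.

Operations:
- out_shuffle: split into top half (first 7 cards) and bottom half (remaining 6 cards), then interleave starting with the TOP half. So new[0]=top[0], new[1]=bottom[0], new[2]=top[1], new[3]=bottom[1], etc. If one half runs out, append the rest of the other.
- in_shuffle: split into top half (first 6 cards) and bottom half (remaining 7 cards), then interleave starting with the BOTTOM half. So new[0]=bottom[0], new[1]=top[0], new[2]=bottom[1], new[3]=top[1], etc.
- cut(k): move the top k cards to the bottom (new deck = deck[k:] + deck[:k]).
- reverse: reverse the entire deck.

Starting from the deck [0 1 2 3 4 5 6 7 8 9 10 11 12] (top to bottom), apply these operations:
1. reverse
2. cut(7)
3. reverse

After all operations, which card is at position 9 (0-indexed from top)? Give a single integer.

After op 1 (reverse): [12 11 10 9 8 7 6 5 4 3 2 1 0]
After op 2 (cut(7)): [5 4 3 2 1 0 12 11 10 9 8 7 6]
After op 3 (reverse): [6 7 8 9 10 11 12 0 1 2 3 4 5]
Position 9: card 2.

Answer: 2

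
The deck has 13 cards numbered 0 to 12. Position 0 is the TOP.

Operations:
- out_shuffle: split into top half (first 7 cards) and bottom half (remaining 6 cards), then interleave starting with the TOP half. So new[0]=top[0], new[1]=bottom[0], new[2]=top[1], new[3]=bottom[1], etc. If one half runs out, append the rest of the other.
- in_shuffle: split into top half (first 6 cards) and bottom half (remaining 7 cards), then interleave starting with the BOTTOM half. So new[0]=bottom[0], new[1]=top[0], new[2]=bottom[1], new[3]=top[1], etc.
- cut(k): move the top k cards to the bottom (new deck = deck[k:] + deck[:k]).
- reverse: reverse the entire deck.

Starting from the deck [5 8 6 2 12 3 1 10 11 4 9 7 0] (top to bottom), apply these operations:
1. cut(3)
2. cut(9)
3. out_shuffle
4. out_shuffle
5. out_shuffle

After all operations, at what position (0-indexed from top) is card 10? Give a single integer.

After op 1 (cut(3)): [2 12 3 1 10 11 4 9 7 0 5 8 6]
After op 2 (cut(9)): [0 5 8 6 2 12 3 1 10 11 4 9 7]
After op 3 (out_shuffle): [0 1 5 10 8 11 6 4 2 9 12 7 3]
After op 4 (out_shuffle): [0 4 1 2 5 9 10 12 8 7 11 3 6]
After op 5 (out_shuffle): [0 12 4 8 1 7 2 11 5 3 9 6 10]
Card 10 is at position 12.

Answer: 12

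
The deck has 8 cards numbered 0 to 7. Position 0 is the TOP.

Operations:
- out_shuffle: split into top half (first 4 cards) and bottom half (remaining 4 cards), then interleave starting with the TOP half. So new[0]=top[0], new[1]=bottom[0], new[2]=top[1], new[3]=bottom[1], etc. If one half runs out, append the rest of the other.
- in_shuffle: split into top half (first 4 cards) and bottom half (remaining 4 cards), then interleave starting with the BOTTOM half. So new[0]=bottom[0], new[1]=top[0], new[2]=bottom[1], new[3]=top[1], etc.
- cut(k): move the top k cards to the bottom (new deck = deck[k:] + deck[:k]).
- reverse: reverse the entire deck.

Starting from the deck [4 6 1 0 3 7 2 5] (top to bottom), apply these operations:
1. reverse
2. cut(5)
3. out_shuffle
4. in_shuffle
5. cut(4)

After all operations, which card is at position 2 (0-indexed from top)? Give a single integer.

Answer: 0

Derivation:
After op 1 (reverse): [5 2 7 3 0 1 6 4]
After op 2 (cut(5)): [1 6 4 5 2 7 3 0]
After op 3 (out_shuffle): [1 2 6 7 4 3 5 0]
After op 4 (in_shuffle): [4 1 3 2 5 6 0 7]
After op 5 (cut(4)): [5 6 0 7 4 1 3 2]
Position 2: card 0.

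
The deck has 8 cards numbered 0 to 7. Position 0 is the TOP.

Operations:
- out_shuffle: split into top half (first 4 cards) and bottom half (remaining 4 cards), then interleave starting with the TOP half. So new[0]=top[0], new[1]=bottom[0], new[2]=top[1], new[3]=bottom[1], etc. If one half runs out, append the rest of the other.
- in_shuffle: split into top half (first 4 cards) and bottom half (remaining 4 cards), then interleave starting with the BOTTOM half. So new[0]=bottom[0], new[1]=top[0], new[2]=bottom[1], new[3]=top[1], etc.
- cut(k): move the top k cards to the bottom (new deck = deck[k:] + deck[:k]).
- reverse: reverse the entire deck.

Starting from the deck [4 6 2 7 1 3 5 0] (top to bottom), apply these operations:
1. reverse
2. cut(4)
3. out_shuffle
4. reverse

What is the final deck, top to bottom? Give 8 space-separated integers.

After op 1 (reverse): [0 5 3 1 7 2 6 4]
After op 2 (cut(4)): [7 2 6 4 0 5 3 1]
After op 3 (out_shuffle): [7 0 2 5 6 3 4 1]
After op 4 (reverse): [1 4 3 6 5 2 0 7]

Answer: 1 4 3 6 5 2 0 7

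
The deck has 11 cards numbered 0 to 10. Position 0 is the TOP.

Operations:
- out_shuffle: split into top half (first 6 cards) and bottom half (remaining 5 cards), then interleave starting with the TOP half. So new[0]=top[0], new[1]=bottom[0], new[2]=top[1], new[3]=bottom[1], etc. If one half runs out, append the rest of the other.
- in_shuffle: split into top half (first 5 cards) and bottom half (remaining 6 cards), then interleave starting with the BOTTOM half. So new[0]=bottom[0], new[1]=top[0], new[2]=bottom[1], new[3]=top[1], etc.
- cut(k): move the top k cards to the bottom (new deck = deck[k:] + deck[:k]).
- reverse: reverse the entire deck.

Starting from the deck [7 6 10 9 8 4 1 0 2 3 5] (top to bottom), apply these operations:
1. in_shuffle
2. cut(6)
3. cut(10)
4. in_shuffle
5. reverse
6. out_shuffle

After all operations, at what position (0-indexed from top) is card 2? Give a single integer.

Answer: 3

Derivation:
After op 1 (in_shuffle): [4 7 1 6 0 10 2 9 3 8 5]
After op 2 (cut(6)): [2 9 3 8 5 4 7 1 6 0 10]
After op 3 (cut(10)): [10 2 9 3 8 5 4 7 1 6 0]
After op 4 (in_shuffle): [5 10 4 2 7 9 1 3 6 8 0]
After op 5 (reverse): [0 8 6 3 1 9 7 2 4 10 5]
After op 6 (out_shuffle): [0 7 8 2 6 4 3 10 1 5 9]
Card 2 is at position 3.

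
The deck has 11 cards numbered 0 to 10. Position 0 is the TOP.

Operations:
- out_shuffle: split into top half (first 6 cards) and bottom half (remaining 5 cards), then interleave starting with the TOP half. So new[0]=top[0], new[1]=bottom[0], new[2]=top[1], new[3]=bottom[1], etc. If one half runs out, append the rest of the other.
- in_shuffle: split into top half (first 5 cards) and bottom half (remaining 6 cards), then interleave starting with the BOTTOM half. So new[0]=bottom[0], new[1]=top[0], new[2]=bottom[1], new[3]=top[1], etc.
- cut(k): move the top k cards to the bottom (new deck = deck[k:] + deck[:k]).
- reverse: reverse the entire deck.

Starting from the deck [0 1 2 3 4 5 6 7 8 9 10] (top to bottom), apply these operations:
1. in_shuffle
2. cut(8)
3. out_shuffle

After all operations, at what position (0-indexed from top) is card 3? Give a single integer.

After op 1 (in_shuffle): [5 0 6 1 7 2 8 3 9 4 10]
After op 2 (cut(8)): [9 4 10 5 0 6 1 7 2 8 3]
After op 3 (out_shuffle): [9 1 4 7 10 2 5 8 0 3 6]
Card 3 is at position 9.

Answer: 9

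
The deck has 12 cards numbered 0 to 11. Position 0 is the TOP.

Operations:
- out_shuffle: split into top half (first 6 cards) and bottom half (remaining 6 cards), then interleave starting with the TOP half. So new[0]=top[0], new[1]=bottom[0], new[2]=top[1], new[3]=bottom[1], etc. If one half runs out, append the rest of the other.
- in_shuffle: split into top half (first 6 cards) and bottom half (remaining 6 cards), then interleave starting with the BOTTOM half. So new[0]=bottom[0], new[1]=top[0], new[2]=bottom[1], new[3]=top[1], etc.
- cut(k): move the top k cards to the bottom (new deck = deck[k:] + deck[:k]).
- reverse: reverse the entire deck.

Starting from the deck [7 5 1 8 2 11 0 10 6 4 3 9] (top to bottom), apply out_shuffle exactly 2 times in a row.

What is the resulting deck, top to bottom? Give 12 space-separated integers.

After op 1 (out_shuffle): [7 0 5 10 1 6 8 4 2 3 11 9]
After op 2 (out_shuffle): [7 8 0 4 5 2 10 3 1 11 6 9]

Answer: 7 8 0 4 5 2 10 3 1 11 6 9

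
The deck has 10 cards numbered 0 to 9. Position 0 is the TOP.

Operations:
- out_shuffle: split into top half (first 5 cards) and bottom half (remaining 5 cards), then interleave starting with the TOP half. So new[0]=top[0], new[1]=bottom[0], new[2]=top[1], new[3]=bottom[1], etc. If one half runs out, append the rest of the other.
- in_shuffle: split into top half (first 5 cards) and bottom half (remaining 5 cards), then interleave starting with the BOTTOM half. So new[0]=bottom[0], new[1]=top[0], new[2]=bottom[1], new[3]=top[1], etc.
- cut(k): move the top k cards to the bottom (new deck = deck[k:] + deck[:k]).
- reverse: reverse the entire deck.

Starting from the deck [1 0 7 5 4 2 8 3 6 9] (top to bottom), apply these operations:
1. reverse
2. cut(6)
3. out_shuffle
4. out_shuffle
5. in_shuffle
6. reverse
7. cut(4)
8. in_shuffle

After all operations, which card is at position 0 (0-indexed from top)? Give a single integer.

After op 1 (reverse): [9 6 3 8 2 4 5 7 0 1]
After op 2 (cut(6)): [5 7 0 1 9 6 3 8 2 4]
After op 3 (out_shuffle): [5 6 7 3 0 8 1 2 9 4]
After op 4 (out_shuffle): [5 8 6 1 7 2 3 9 0 4]
After op 5 (in_shuffle): [2 5 3 8 9 6 0 1 4 7]
After op 6 (reverse): [7 4 1 0 6 9 8 3 5 2]
After op 7 (cut(4)): [6 9 8 3 5 2 7 4 1 0]
After op 8 (in_shuffle): [2 6 7 9 4 8 1 3 0 5]
Position 0: card 2.

Answer: 2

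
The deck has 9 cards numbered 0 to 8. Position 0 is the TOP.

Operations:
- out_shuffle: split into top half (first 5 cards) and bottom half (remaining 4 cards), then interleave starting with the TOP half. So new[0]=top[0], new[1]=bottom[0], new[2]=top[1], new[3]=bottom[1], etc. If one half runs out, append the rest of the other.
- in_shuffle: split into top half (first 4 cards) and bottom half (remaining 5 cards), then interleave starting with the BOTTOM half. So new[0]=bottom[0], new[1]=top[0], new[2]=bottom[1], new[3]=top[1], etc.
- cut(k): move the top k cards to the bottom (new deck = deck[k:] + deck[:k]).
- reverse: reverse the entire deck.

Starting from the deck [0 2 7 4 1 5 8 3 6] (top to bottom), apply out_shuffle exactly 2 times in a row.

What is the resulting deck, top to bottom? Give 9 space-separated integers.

Answer: 0 3 5 4 2 6 8 1 7

Derivation:
After op 1 (out_shuffle): [0 5 2 8 7 3 4 6 1]
After op 2 (out_shuffle): [0 3 5 4 2 6 8 1 7]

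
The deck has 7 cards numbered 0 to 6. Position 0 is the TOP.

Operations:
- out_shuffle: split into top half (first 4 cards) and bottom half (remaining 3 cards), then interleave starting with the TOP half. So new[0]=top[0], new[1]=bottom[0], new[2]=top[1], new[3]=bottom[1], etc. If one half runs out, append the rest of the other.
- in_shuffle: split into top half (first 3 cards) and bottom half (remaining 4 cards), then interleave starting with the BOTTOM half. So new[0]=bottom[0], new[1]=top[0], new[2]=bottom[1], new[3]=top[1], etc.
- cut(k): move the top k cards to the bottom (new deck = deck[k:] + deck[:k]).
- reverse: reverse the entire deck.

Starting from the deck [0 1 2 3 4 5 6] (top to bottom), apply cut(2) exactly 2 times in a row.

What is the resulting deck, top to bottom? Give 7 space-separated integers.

After op 1 (cut(2)): [2 3 4 5 6 0 1]
After op 2 (cut(2)): [4 5 6 0 1 2 3]

Answer: 4 5 6 0 1 2 3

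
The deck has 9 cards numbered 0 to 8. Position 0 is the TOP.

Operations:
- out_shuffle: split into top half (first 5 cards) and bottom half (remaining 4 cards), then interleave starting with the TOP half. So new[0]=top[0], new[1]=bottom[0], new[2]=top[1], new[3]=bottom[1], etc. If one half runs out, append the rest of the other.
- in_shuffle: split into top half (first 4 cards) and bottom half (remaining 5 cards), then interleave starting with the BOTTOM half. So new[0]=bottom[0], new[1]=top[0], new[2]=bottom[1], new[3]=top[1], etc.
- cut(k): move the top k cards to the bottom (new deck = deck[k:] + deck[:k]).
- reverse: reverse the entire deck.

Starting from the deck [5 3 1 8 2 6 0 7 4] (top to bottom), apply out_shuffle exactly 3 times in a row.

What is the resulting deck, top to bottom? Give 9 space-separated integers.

After op 1 (out_shuffle): [5 6 3 0 1 7 8 4 2]
After op 2 (out_shuffle): [5 7 6 8 3 4 0 2 1]
After op 3 (out_shuffle): [5 4 7 0 6 2 8 1 3]

Answer: 5 4 7 0 6 2 8 1 3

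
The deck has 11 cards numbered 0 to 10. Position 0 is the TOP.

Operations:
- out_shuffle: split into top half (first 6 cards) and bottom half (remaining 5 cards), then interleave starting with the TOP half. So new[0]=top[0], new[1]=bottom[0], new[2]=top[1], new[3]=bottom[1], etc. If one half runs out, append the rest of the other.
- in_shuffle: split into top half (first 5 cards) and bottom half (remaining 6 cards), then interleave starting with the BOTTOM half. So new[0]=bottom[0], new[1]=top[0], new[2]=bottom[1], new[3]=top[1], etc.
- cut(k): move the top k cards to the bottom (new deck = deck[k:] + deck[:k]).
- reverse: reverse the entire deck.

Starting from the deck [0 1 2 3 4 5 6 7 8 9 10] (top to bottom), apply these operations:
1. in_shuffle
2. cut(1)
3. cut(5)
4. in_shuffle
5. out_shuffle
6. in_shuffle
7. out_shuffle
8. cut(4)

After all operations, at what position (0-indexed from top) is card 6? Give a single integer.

Answer: 8

Derivation:
After op 1 (in_shuffle): [5 0 6 1 7 2 8 3 9 4 10]
After op 2 (cut(1)): [0 6 1 7 2 8 3 9 4 10 5]
After op 3 (cut(5)): [8 3 9 4 10 5 0 6 1 7 2]
After op 4 (in_shuffle): [5 8 0 3 6 9 1 4 7 10 2]
After op 5 (out_shuffle): [5 1 8 4 0 7 3 10 6 2 9]
After op 6 (in_shuffle): [7 5 3 1 10 8 6 4 2 0 9]
After op 7 (out_shuffle): [7 6 5 4 3 2 1 0 10 9 8]
After op 8 (cut(4)): [3 2 1 0 10 9 8 7 6 5 4]
Card 6 is at position 8.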